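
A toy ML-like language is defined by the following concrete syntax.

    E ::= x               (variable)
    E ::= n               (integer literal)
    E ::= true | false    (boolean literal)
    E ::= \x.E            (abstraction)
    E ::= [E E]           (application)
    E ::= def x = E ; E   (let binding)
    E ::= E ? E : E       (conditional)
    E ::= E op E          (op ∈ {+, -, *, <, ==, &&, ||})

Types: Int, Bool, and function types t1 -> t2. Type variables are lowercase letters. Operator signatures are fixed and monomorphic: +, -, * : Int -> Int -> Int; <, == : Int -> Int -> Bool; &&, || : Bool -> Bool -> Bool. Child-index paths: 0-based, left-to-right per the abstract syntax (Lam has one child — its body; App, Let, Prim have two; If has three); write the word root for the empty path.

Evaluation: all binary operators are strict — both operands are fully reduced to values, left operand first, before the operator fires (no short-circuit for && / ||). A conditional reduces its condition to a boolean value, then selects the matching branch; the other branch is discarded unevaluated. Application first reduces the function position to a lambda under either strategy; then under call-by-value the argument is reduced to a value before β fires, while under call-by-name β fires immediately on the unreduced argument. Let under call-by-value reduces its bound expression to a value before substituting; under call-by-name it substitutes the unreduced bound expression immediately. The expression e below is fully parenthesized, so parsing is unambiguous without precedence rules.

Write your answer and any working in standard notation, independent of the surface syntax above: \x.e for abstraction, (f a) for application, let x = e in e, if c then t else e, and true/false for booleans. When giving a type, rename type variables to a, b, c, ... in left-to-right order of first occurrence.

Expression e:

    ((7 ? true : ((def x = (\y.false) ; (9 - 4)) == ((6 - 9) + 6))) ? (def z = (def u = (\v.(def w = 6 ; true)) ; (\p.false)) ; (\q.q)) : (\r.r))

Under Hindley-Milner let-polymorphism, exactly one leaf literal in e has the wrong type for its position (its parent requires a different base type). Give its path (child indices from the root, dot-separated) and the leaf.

Trace:
  unify Int ~ Bool
  FAIL: mismatch Int ~ Bool

Answer: 0.0 : 7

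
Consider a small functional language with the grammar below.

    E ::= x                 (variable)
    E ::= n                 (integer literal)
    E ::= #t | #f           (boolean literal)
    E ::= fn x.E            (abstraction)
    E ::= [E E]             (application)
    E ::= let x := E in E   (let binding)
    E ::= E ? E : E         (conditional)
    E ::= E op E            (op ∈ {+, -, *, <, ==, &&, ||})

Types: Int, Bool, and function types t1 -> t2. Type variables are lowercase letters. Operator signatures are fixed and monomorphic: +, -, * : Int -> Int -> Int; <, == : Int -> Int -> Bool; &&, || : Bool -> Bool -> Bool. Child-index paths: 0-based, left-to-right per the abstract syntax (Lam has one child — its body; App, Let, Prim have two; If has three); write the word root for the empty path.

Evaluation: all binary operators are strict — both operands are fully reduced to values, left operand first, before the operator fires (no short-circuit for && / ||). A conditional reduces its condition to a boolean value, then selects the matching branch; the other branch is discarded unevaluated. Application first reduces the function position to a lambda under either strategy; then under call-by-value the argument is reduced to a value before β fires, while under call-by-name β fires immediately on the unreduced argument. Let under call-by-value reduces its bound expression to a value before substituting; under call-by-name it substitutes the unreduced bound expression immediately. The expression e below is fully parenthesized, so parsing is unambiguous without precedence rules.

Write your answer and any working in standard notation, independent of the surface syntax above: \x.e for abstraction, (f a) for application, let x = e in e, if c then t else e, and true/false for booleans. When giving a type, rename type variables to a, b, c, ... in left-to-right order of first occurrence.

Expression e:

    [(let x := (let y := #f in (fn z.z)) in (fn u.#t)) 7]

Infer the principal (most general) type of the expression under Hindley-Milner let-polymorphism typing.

Answer: Bool

Derivation:
let y : Bool
z : a
\z._ : a -> a
let x : forall. a -> a
\u._ : b -> Bool
  unify b -> Bool ~ Int -> c
  unify b ~ Int
  unify Bool ~ c
_ _ : Bool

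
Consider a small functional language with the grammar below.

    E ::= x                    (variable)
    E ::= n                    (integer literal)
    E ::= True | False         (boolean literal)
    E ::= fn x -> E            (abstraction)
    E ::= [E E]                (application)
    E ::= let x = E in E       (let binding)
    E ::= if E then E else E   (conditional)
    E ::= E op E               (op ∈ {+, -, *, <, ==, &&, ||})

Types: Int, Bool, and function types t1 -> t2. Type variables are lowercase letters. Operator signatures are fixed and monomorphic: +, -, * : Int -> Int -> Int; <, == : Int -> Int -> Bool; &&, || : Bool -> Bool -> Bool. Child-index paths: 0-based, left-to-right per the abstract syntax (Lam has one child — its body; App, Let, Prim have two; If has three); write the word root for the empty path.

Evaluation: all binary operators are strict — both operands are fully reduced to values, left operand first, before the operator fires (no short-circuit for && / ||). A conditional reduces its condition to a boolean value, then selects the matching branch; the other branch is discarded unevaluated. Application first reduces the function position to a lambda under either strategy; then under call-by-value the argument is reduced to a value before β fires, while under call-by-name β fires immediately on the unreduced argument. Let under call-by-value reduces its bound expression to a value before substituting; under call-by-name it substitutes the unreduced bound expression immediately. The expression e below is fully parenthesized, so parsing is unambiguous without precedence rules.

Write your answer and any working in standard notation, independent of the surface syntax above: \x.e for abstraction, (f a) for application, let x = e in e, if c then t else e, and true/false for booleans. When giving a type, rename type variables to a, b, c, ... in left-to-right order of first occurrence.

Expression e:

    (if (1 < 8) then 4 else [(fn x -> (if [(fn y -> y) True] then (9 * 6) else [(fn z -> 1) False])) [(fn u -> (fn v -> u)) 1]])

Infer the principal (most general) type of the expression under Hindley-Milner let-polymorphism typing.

Answer: Int

Working:
  unify Int ~ Int
  unify Int ~ Int
  unify Bool ~ Bool
y : b
\y._ : b -> b
  unify b -> b ~ Bool -> c
  unify b ~ Bool
  unify Bool ~ c
_ _ : Bool
  unify Bool ~ Bool
  unify Int ~ Int
  unify Int ~ Int
\z._ : d -> Int
  unify d -> Int ~ Bool -> e
  unify d ~ Bool
  unify Int ~ e
_ _ : Int
  unify Int ~ Int
\x._ : a -> Int
u : f
\v._ : g -> f
\u._ : f -> g -> f
  unify f -> g -> f ~ Int -> h
  unify f ~ Int
  unify g -> Int ~ h
_ _ : g -> Int
  unify a -> Int ~ (g -> Int) -> i
  unify a ~ g -> Int
  unify Int ~ i
_ _ : Int
  unify Int ~ Int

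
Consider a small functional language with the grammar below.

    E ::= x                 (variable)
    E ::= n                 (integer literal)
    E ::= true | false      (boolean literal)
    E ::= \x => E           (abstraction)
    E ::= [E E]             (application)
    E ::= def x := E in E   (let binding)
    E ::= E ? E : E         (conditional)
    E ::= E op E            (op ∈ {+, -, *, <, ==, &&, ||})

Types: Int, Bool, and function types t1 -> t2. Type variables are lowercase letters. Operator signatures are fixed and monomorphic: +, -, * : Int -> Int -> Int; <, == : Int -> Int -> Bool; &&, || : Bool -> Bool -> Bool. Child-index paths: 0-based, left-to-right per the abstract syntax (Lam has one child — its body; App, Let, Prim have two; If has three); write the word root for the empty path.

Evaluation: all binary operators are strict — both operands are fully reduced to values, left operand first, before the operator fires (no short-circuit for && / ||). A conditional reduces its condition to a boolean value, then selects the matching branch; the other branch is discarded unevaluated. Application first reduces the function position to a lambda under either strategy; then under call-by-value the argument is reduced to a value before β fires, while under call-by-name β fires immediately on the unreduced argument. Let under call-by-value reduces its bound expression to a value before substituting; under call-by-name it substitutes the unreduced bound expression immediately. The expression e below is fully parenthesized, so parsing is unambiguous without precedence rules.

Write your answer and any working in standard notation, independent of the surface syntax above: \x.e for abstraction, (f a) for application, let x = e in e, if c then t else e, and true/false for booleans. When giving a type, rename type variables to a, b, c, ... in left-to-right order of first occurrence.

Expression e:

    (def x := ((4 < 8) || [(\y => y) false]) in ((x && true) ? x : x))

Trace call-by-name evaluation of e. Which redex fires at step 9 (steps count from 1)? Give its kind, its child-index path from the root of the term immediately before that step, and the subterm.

Working:
step 0: (let x = ((4 < 8) || ((\y.y) false)) in (if (x && true) then x else x))
step 1: [let@root] (if (((4 < 8) || ((\y.y) false)) && true) then ((4 < 8) || ((\y.y) false)) else ((4 < 8) || ((\y.y) false)))
step 2: [delta@0.0.0] (if ((true || ((\y.y) false)) && true) then ((4 < 8) || ((\y.y) false)) else ((4 < 8) || ((\y.y) false)))
step 3: [beta@0.0.1] (if ((true || false) && true) then ((4 < 8) || ((\y.y) false)) else ((4 < 8) || ((\y.y) false)))
step 4: [delta@0.0] (if (true && true) then ((4 < 8) || ((\y.y) false)) else ((4 < 8) || ((\y.y) false)))
step 5: [delta@0] (if true then ((4 < 8) || ((\y.y) false)) else ((4 < 8) || ((\y.y) false)))
step 6: [if@root] ((4 < 8) || ((\y.y) false))
step 7: [delta@0] (true || ((\y.y) false))
step 8: [beta@1] (true || false)
step 9: [delta@root] true

Answer: delta at root : (true || false)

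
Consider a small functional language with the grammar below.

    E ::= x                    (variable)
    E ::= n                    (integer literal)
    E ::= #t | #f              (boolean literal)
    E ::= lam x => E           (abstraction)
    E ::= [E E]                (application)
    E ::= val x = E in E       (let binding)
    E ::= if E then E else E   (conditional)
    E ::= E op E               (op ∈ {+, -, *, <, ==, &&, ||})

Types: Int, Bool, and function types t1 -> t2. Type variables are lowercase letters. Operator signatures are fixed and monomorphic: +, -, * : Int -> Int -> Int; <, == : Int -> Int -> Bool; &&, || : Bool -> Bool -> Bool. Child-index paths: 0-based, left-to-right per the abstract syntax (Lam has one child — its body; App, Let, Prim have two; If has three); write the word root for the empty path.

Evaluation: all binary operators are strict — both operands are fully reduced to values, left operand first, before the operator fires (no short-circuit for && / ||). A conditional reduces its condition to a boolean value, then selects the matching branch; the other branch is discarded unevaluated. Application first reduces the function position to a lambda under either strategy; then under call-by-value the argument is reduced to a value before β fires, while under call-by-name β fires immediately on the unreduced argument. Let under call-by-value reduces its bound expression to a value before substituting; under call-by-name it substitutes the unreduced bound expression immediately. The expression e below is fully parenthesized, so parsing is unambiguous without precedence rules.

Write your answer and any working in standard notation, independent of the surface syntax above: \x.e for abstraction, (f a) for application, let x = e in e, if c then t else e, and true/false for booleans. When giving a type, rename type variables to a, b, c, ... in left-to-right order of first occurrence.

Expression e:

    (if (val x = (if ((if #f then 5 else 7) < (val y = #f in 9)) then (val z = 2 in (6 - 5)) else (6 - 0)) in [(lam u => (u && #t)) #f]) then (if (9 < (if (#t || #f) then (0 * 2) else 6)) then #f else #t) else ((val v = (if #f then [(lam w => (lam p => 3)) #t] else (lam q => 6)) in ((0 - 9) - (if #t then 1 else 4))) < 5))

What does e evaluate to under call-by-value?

Trace:
step 0: (if (let x = (if ((if false then 5 else 7) < (let y = false in 9)) then (let z = 2 in (6 - 5)) else (6 - 0)) in ((\u.(u && true)) false)) then (if (9 < (if (true || false) then (0 * 2) else 6)) then false else true) else ((let v = (if false then ((\w.(\p.3)) true) else (\q.6)) in ((0 - 9) - (if true then 1 else 4))) < 5))
step 1: [if@0.0.0.0] (if (let x = (if (7 < (let y = false in 9)) then (let z = 2 in (6 - 5)) else (6 - 0)) in ((\u.(u && true)) false)) then (if (9 < (if (true || false) then (0 * 2) else 6)) then false else true) else ((let v = (if false then ((\w.(\p.3)) true) else (\q.6)) in ((0 - 9) - (if true then 1 else 4))) < 5))
step 2: [let@0.0.0.1] (if (let x = (if (7 < 9) then (let z = 2 in (6 - 5)) else (6 - 0)) in ((\u.(u && true)) false)) then (if (9 < (if (true || false) then (0 * 2) else 6)) then false else true) else ((let v = (if false then ((\w.(\p.3)) true) else (\q.6)) in ((0 - 9) - (if true then 1 else 4))) < 5))
step 3: [delta@0.0.0] (if (let x = (if true then (let z = 2 in (6 - 5)) else (6 - 0)) in ((\u.(u && true)) false)) then (if (9 < (if (true || false) then (0 * 2) else 6)) then false else true) else ((let v = (if false then ((\w.(\p.3)) true) else (\q.6)) in ((0 - 9) - (if true then 1 else 4))) < 5))
step 4: [if@0.0] (if (let x = (let z = 2 in (6 - 5)) in ((\u.(u && true)) false)) then (if (9 < (if (true || false) then (0 * 2) else 6)) then false else true) else ((let v = (if false then ((\w.(\p.3)) true) else (\q.6)) in ((0 - 9) - (if true then 1 else 4))) < 5))
step 5: [let@0.0] (if (let x = (6 - 5) in ((\u.(u && true)) false)) then (if (9 < (if (true || false) then (0 * 2) else 6)) then false else true) else ((let v = (if false then ((\w.(\p.3)) true) else (\q.6)) in ((0 - 9) - (if true then 1 else 4))) < 5))
step 6: [delta@0.0] (if (let x = 1 in ((\u.(u && true)) false)) then (if (9 < (if (true || false) then (0 * 2) else 6)) then false else true) else ((let v = (if false then ((\w.(\p.3)) true) else (\q.6)) in ((0 - 9) - (if true then 1 else 4))) < 5))
step 7: [let@0] (if ((\u.(u && true)) false) then (if (9 < (if (true || false) then (0 * 2) else 6)) then false else true) else ((let v = (if false then ((\w.(\p.3)) true) else (\q.6)) in ((0 - 9) - (if true then 1 else 4))) < 5))
step 8: [beta@0] (if (false && true) then (if (9 < (if (true || false) then (0 * 2) else 6)) then false else true) else ((let v = (if false then ((\w.(\p.3)) true) else (\q.6)) in ((0 - 9) - (if true then 1 else 4))) < 5))
step 9: [delta@0] (if false then (if (9 < (if (true || false) then (0 * 2) else 6)) then false else true) else ((let v = (if false then ((\w.(\p.3)) true) else (\q.6)) in ((0 - 9) - (if true then 1 else 4))) < 5))
step 10: [if@root] ((let v = (if false then ((\w.(\p.3)) true) else (\q.6)) in ((0 - 9) - (if true then 1 else 4))) < 5)
step 11: [if@0.0] ((let v = (\q.6) in ((0 - 9) - (if true then 1 else 4))) < 5)
step 12: [let@0] (((0 - 9) - (if true then 1 else 4)) < 5)
step 13: [delta@0.0] ((-9 - (if true then 1 else 4)) < 5)
step 14: [if@0.1] ((-9 - 1) < 5)
step 15: [delta@0] (-10 < 5)
step 16: [delta@root] true

Answer: true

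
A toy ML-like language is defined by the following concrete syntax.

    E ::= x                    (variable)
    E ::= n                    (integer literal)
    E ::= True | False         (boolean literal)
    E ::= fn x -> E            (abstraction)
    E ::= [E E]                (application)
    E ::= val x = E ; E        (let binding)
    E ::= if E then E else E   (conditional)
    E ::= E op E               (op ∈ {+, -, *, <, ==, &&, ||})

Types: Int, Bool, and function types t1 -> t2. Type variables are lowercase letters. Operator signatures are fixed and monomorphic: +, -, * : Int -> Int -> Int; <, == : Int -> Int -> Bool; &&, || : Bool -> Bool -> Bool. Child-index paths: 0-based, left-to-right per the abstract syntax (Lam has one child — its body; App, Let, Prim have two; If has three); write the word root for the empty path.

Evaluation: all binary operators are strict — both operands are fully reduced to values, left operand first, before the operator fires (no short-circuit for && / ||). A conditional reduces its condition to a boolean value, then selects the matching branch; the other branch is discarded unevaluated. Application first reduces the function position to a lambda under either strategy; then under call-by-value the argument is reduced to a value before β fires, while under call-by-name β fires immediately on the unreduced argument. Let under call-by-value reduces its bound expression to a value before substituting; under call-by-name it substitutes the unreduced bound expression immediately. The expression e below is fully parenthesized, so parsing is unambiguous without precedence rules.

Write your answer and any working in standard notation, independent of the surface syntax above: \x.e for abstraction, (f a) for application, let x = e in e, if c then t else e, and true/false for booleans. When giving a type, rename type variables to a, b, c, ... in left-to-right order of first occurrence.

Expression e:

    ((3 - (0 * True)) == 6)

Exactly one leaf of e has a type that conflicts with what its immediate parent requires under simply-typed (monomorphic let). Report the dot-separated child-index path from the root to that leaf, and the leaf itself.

Working:
  unify Int ~ Int
  unify Int ~ Int
  unify Bool ~ Int
  FAIL: mismatch Bool ~ Int

Answer: 0.1.1 : true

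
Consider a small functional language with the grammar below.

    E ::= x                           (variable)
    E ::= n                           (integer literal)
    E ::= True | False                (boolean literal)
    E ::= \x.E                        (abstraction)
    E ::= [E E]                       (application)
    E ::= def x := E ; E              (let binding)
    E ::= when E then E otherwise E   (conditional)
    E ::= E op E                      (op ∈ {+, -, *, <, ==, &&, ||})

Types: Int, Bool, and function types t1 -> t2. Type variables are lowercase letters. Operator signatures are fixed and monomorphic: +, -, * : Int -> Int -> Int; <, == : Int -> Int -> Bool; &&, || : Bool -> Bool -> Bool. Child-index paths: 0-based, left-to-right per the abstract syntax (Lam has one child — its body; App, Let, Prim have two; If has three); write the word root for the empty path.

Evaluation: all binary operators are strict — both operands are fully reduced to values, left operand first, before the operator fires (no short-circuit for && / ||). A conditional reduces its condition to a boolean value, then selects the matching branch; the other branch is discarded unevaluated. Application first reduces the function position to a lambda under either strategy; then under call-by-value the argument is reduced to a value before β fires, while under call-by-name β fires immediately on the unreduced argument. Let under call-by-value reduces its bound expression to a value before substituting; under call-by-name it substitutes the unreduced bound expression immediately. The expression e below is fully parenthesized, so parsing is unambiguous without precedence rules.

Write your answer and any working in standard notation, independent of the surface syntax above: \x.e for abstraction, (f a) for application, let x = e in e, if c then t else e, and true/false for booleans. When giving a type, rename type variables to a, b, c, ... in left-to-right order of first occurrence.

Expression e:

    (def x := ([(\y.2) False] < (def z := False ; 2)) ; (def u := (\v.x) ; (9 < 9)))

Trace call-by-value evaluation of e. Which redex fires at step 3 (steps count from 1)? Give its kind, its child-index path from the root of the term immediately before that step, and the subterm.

Trace:
step 0: (let x = (((\y.2) false) < (let z = false in 2)) in (let u = (\v.x) in (9 < 9)))
step 1: [beta@0.0] (let x = (2 < (let z = false in 2)) in (let u = (\v.x) in (9 < 9)))
step 2: [let@0.1] (let x = (2 < 2) in (let u = (\v.x) in (9 < 9)))
step 3: [delta@0] (let x = false in (let u = (\v.x) in (9 < 9)))

Answer: delta at 0 : (2 < 2)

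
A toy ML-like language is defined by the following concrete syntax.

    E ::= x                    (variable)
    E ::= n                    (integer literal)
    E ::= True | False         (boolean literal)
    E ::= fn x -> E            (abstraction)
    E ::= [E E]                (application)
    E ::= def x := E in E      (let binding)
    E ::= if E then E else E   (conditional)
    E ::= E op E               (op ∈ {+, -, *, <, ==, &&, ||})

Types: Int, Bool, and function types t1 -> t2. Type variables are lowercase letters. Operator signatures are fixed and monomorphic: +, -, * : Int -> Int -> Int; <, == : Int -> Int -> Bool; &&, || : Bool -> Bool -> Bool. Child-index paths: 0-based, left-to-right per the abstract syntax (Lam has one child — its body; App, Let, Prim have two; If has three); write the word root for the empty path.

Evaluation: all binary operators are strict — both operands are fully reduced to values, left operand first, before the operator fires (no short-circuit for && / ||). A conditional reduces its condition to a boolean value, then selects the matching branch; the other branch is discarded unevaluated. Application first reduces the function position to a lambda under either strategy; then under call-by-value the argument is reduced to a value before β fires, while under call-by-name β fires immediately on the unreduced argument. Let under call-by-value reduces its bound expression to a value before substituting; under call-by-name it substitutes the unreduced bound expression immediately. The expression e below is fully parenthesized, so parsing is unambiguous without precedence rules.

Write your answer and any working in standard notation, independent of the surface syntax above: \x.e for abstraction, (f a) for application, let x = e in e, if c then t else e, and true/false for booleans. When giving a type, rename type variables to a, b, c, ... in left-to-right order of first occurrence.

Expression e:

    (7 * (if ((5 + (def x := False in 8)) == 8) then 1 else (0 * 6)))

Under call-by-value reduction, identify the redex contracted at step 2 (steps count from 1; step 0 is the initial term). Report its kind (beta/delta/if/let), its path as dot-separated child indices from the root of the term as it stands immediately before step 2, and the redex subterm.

Answer: delta at 1.0.0 : (5 + 8)

Derivation:
step 0: (7 * (if ((5 + (let x = false in 8)) == 8) then 1 else (0 * 6)))
step 1: [let@1.0.0.1] (7 * (if ((5 + 8) == 8) then 1 else (0 * 6)))
step 2: [delta@1.0.0] (7 * (if (13 == 8) then 1 else (0 * 6)))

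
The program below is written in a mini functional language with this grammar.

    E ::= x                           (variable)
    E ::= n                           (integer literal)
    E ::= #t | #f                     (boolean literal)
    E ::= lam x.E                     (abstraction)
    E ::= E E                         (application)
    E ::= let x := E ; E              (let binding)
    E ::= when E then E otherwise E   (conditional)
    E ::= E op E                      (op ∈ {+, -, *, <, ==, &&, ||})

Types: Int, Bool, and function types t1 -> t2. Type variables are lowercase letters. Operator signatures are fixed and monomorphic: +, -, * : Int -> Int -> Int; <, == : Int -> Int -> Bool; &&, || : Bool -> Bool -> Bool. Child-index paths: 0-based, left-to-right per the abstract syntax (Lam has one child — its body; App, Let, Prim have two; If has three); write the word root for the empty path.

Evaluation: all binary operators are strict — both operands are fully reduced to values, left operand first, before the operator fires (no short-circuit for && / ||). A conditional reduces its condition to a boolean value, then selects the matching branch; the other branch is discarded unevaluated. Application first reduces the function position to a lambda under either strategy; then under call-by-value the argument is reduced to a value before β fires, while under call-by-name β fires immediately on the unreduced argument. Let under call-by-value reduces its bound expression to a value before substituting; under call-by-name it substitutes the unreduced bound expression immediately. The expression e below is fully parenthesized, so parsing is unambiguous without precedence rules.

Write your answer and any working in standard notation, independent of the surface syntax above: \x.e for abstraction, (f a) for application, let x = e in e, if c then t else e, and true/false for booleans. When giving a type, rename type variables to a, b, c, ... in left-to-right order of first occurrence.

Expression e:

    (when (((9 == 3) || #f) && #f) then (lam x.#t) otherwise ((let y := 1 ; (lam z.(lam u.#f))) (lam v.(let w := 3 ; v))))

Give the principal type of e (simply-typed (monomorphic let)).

Derivation:
  unify Int ~ Int
  unify Int ~ Int
  unify Bool ~ Bool
  unify Bool ~ Bool
  unify Bool ~ Bool
  unify Bool ~ Bool
  unify Bool ~ Bool
\x._ : a -> Bool
let y : Int
\u._ : c -> Bool
\z._ : b -> c -> Bool
let w : Int
v : d
\v._ : d -> d
  unify b -> c -> Bool ~ (d -> d) -> e
  unify b ~ d -> d
  unify c -> Bool ~ e
_ _ : c -> Bool
  unify a -> Bool ~ c -> Bool
  unify a ~ c
  unify Bool ~ Bool

Answer: a -> Bool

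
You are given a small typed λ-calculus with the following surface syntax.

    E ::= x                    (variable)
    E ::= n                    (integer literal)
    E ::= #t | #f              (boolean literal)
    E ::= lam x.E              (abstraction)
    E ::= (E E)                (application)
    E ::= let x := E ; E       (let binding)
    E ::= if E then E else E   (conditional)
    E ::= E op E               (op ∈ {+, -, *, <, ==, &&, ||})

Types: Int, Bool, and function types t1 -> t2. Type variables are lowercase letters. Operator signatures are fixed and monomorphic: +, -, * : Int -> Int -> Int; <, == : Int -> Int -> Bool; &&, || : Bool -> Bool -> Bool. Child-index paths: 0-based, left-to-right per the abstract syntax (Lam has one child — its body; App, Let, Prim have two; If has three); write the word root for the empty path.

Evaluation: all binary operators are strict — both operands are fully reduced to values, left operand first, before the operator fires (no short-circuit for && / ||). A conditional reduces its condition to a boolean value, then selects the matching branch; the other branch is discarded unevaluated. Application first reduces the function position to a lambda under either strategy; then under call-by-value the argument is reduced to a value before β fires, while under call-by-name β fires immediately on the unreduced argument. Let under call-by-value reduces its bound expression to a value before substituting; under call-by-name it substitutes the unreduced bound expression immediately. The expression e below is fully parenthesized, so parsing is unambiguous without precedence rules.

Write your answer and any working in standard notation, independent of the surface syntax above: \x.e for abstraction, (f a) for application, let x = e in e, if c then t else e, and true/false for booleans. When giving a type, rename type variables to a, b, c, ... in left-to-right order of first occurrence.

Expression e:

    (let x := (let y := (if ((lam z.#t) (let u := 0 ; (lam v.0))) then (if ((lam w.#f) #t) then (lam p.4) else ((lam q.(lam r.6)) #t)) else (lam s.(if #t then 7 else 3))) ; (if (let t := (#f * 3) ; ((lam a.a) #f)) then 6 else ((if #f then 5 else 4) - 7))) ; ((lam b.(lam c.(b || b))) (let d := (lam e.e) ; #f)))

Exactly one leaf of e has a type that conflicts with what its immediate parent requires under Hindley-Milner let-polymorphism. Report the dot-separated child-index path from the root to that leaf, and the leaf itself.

Derivation:
\z._ : a -> Bool
let u : Int
\v._ : b -> Int
  unify a -> Bool ~ (b -> Int) -> c
  unify a ~ b -> Int
  unify Bool ~ c
_ _ : Bool
  unify Bool ~ Bool
\w._ : d -> Bool
  unify d -> Bool ~ Bool -> e
  unify d ~ Bool
  unify Bool ~ e
_ _ : Bool
  unify Bool ~ Bool
\p._ : f -> Int
\r._ : h -> Int
\q._ : g -> h -> Int
  unify g -> h -> Int ~ Bool -> i
  unify g ~ Bool
  unify h -> Int ~ i
_ _ : h -> Int
  unify f -> Int ~ h -> Int
  unify f ~ h
  unify Int ~ Int
  unify Bool ~ Bool
  unify Int ~ Int
\s._ : j -> Int
  unify h -> Int ~ j -> Int
  unify h ~ j
  unify Int ~ Int
let y : forall. j -> Int
  unify Bool ~ Int
  FAIL: mismatch Bool ~ Int

Answer: 0.1.0.0.0 : false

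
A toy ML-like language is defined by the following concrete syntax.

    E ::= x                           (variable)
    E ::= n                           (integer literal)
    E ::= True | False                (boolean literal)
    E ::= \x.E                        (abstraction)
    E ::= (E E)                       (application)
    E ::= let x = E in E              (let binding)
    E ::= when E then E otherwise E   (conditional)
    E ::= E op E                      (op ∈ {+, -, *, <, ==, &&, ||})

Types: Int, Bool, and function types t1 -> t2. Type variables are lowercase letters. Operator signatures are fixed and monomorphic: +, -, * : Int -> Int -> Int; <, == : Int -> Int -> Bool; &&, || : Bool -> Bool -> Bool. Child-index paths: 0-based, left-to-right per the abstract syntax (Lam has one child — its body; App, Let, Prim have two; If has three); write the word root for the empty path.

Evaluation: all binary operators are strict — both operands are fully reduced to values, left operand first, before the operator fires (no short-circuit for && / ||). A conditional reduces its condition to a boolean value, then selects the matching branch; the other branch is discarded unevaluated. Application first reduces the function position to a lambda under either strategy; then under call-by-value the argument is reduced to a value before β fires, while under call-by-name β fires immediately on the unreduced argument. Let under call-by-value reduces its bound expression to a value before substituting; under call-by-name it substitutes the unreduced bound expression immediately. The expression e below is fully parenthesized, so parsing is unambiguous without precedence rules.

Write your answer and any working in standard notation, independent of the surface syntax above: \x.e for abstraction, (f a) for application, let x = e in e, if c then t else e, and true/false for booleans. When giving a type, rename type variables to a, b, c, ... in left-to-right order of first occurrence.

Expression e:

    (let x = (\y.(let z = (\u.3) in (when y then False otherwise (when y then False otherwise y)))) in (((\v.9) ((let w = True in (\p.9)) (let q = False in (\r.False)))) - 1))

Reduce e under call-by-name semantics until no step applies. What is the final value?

Answer: 8

Working:
step 0: (let x = (\y.(let z = (\u.3) in (if y then false else (if y then false else y)))) in (((\v.9) ((let w = true in (\p.9)) (let q = false in (\r.false)))) - 1))
step 1: [let@root] (((\v.9) ((let w = true in (\p.9)) (let q = false in (\r.false)))) - 1)
step 2: [beta@0] (9 - 1)
step 3: [delta@root] 8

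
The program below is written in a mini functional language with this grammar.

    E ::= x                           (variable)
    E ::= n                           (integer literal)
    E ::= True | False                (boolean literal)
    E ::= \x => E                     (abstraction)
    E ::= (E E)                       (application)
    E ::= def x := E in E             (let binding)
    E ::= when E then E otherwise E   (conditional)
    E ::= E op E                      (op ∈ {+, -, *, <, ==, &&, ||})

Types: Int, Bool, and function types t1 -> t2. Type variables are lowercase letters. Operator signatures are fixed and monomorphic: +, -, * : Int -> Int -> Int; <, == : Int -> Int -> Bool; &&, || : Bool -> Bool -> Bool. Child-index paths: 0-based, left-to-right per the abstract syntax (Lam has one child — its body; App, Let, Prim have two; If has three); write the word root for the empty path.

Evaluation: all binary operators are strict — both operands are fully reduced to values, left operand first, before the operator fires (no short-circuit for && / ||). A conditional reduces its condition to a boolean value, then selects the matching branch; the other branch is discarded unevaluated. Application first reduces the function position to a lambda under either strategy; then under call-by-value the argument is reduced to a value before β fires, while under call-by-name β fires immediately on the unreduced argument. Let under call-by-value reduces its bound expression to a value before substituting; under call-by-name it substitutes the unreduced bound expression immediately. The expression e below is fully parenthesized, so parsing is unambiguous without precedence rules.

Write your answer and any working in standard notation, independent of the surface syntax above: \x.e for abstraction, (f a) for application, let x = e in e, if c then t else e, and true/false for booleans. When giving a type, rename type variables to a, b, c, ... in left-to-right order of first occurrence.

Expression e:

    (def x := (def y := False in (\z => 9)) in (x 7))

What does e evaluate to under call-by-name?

Trace:
step 0: (let x = (let y = false in (\z.9)) in (x 7))
step 1: [let@root] ((let y = false in (\z.9)) 7)
step 2: [let@0] ((\z.9) 7)
step 3: [beta@root] 9

Answer: 9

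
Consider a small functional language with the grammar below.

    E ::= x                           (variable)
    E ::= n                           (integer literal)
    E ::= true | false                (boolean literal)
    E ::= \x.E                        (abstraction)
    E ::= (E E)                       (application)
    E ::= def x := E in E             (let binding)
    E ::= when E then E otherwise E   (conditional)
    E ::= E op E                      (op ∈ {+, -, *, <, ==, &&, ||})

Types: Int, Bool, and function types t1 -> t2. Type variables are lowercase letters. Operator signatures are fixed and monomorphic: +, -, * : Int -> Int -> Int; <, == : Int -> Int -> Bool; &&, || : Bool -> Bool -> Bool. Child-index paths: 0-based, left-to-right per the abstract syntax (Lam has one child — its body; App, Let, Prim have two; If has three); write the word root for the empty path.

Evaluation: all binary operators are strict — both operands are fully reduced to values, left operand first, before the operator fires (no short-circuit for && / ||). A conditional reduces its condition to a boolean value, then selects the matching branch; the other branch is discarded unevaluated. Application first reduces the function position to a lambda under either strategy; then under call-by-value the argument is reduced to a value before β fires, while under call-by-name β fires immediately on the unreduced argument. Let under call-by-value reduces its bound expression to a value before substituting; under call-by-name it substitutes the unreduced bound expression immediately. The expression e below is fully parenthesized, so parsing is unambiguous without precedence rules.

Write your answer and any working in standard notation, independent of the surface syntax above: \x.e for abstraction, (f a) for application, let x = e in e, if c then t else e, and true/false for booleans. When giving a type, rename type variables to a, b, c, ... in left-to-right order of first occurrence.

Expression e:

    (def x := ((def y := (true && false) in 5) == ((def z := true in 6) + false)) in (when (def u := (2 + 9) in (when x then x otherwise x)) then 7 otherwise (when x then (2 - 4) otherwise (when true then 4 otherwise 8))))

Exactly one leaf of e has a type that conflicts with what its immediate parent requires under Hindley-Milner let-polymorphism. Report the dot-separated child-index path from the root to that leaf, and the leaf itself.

Answer: 0.1.1 : false

Derivation:
  unify Bool ~ Bool
  unify Bool ~ Bool
let y : Bool
  unify Int ~ Int
let z : Bool
  unify Int ~ Int
  unify Bool ~ Int
  FAIL: mismatch Bool ~ Int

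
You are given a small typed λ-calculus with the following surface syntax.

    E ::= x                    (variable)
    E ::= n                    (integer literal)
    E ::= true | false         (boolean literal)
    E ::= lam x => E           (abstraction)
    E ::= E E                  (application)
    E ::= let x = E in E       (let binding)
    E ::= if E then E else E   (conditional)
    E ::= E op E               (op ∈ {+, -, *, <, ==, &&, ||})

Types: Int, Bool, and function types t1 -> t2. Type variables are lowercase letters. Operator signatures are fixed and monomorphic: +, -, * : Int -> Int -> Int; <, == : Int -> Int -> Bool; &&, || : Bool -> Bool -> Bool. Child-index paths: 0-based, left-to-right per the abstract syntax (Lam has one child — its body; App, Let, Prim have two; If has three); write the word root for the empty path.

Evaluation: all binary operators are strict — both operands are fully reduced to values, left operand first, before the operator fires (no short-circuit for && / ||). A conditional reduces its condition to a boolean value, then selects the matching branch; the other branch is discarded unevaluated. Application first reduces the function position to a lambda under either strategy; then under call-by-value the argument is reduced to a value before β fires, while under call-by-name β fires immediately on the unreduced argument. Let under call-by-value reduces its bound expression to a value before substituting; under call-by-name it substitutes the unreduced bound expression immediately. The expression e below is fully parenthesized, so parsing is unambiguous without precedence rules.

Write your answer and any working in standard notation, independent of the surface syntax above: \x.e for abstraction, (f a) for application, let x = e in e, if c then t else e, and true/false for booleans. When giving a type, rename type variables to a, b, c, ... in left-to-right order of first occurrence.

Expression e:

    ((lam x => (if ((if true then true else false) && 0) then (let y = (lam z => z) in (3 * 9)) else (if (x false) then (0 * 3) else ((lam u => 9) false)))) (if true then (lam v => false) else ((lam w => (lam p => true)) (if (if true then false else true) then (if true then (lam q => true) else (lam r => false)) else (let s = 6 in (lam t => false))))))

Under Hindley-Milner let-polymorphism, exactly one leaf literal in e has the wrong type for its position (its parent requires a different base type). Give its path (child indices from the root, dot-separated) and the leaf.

Answer: 0.0.0.1 : 0

Working:
  unify Bool ~ Bool
  unify Bool ~ Bool
  unify Bool ~ Bool
  unify Int ~ Bool
  FAIL: mismatch Int ~ Bool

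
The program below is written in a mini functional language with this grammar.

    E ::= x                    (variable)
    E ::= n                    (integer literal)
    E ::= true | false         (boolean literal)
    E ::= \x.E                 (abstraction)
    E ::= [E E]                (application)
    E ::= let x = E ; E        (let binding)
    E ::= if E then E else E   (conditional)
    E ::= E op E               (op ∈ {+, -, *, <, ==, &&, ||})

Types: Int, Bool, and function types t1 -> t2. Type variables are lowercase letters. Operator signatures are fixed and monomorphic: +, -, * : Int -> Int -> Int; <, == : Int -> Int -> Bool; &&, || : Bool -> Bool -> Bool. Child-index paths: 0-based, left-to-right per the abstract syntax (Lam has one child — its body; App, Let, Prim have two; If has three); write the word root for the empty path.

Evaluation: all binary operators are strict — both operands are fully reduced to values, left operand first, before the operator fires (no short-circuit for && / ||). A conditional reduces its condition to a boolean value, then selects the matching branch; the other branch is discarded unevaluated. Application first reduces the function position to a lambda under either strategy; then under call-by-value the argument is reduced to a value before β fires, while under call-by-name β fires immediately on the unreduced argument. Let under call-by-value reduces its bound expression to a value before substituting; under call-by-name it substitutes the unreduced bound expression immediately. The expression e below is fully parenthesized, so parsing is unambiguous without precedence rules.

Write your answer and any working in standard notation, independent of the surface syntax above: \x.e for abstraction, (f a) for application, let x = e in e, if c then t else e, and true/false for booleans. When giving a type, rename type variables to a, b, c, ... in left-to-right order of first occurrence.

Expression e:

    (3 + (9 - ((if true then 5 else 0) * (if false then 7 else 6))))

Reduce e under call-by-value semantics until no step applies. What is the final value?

Working:
step 0: (3 + (9 - ((if true then 5 else 0) * (if false then 7 else 6))))
step 1: [if@1.1.0] (3 + (9 - (5 * (if false then 7 else 6))))
step 2: [if@1.1.1] (3 + (9 - (5 * 6)))
step 3: [delta@1.1] (3 + (9 - 30))
step 4: [delta@1] (3 + -21)
step 5: [delta@root] -18

Answer: -18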